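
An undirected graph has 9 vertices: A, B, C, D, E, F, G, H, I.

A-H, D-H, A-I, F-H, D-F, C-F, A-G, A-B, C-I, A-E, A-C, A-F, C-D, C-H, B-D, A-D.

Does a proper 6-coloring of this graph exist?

Yes

The chromatic number is 5. A, C, D, F, H are mutually adjacent (a clique of size 5), so at least 5 colors are needed.
A valid assignment using 5 colors: A=red, B=green, C=green, D=blue, E=blue, F=yellow, G=blue, H=purple, I=blue.
Since 6 ≥ 5, a proper 6-coloring certainly exists.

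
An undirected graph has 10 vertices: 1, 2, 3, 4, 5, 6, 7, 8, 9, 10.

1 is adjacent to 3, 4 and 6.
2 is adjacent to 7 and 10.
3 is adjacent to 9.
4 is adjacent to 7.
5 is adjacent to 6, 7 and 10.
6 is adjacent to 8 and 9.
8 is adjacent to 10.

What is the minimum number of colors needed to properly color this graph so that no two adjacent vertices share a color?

3

The cycle 1-4-7-5-6-1 has odd length 5, so it cannot be 2-colored; at least 3 colors are needed.
3 colors suffice: color a → {3, 6, 7, 10}; color b → {1, 2, 5, 8, 9}; color c → {4}. Each edge has distinct colors on its endpoints.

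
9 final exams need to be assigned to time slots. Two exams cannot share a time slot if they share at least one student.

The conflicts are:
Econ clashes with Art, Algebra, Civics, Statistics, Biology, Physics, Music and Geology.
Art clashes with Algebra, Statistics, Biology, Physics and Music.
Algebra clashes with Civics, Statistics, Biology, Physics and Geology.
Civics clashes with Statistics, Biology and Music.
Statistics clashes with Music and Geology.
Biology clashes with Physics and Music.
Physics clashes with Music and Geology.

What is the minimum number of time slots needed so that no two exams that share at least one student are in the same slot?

Econ, Art, Algebra, Biology, Physics are mutually in conflict, so at least 5 time slots are needed.
5 time slots suffice: time slot 1 → {Econ}; time slot 2 → {Algebra, Music}; time slot 3 → {Statistics, Physics}; time slot 4 → {Biology, Geology}; time slot 5 → {Art, Civics}. Each listed conflict is separated.

5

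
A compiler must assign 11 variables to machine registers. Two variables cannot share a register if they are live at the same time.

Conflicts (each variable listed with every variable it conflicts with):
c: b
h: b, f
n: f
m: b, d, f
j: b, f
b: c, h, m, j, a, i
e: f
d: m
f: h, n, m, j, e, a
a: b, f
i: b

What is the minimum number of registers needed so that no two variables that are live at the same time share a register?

2

m and f conflict, so at least 2 registers are needed.
Using 2 registers: c=2, h=2, n=2, m=2, j=2, b=1, e=2, d=1, f=1, a=2, i=2. Each listed conflict is separated.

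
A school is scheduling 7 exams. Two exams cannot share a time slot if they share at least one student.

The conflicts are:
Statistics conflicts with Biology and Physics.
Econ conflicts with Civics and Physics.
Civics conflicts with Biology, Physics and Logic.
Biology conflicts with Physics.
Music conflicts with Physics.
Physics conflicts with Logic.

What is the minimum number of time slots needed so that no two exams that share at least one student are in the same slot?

3

Civics, Biology, Physics are mutually in conflict, so at least 3 time slots are needed.
Using 3 time slots: Statistics=2, Econ=3, Civics=2, Biology=3, Music=2, Physics=1, Logic=3. No two conflicting exams share a time slot.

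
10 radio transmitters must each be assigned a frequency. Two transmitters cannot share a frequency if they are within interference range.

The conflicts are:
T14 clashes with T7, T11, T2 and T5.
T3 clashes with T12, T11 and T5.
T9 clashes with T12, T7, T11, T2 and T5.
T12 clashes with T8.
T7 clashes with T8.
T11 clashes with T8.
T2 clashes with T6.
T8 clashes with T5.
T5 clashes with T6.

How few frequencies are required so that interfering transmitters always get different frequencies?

2

T9 and T7 conflict, so at least 2 frequencies are needed.
2 frequencies suffice: frequency 1 → {T14, T3, T9, T8, T6}; frequency 2 → {T12, T7, T11, T2, T5}. Each listed conflict is separated.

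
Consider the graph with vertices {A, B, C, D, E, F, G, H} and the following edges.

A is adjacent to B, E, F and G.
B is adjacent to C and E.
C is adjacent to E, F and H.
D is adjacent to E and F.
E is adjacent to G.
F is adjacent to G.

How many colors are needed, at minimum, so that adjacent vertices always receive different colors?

3

B, C, E are pairwise adjacent, so at least 3 colors are needed.
A valid assignment using 3 colors: A=2, B=3, C=2, D=2, E=1, F=1, G=3, H=1. No two adjacent vertices share a color.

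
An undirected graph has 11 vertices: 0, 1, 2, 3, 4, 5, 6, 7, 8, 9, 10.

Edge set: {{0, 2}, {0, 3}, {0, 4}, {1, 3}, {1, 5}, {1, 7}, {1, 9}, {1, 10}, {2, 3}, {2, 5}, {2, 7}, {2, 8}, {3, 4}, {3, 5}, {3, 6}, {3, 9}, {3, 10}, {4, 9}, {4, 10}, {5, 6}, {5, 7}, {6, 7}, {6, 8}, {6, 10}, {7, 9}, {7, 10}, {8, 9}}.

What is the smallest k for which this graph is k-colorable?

0, 2, 3 are pairwise adjacent, so at least 3 colors are needed.
3 colors suffice: 0=blue, 1=green, 2=green, 3=red, 4=green, 5=blue, 6=green, 7=red, 8=red, 9=blue, 10=blue. No two adjacent vertices share a color.

3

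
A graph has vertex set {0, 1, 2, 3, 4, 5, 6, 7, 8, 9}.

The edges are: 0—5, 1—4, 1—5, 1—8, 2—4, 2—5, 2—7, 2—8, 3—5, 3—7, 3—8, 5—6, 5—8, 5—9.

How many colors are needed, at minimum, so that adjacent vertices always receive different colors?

3

1, 5, 8 are pairwise adjacent, so at least 3 colors are needed.
3 colors suffice: 0=b, 1=c, 2=c, 3=c, 4=a, 5=a, 6=b, 7=a, 8=b, 9=b. Each edge has distinct colors on its endpoints.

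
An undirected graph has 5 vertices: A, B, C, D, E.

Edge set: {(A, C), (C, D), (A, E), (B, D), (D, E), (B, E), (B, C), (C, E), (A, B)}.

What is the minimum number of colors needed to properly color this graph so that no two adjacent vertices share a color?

A, B, C, E are pairwise adjacent (a clique of size 4), so at least 4 colors are needed.
A valid assignment using 4 colors: A=yellow, B=blue, C=green, D=yellow, E=red. Each edge has distinct colors on its endpoints.

4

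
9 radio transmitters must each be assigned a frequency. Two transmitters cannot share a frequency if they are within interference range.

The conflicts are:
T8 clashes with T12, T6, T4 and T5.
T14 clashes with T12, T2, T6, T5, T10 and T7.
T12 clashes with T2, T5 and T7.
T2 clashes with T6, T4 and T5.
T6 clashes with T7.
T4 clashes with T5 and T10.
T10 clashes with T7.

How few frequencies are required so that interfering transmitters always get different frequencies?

4

T14, T12, T2, T5 are mutually in conflict, so at least 4 frequencies are needed.
4 frequencies suffice: frequency 1 → {T14, T4}; frequency 2 → {T5, T7}; frequency 3 → {T12, T6, T10}; frequency 4 → {T8, T2}. Every pair that conflicts lands in different frequencies.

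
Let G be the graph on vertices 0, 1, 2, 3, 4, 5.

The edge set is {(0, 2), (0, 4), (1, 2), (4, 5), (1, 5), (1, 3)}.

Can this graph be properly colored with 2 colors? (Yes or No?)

The cycle 0-2-1-5-4-0 has odd length 5, so it cannot be 2-colored; at least 3 colors are needed.
So 2 colors are not enough.

No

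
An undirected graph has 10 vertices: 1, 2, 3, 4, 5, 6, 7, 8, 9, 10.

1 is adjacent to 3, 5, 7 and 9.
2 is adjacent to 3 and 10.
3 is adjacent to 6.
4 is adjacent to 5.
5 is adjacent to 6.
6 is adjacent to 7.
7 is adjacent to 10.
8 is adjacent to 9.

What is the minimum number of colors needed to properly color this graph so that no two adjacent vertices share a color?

3

The cycle 10-7-6-3-2-10 has odd length 5, so it cannot be 2-colored; at least 3 colors are needed.
3 colors suffice: color a → {1, 2, 4, 6, 8}; color b → {3, 5, 7, 9}; color c → {10}. No two adjacent vertices share a color.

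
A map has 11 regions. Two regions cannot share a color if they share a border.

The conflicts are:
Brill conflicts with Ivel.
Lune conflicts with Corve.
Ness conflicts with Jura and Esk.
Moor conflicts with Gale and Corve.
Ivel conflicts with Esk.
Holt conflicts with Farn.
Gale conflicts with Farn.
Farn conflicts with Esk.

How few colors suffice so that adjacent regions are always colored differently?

2

Ivel and Esk conflict, so at least 2 colors are needed.
2 colors suffice: color 1 → {Brill, Holt, Jura, Gale, Esk, Corve}; color 2 → {Lune, Ness, Moor, Ivel, Farn}. Every pair that conflicts lands in different colors.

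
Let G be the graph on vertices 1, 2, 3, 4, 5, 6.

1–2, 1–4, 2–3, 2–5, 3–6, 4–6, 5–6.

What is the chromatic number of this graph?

3

The cycle 2-1-4-6-3-2 has odd length 5, so it cannot be 2-colored; at least 3 colors are needed.
3 colors suffice: color a → {2, 6}; color b → {3, 4, 5}; color c → {1}. Each edge has distinct colors on its endpoints.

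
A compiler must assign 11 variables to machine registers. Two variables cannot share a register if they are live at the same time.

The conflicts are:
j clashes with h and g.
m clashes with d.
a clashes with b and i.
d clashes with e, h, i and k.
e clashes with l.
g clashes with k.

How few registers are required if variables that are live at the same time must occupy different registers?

3

The cycle j-h-d-k-g-j has odd length 5, so it cannot be 2-colored; at least 3 registers are needed.
3 registers suffice: register 1 → {a, d, l, g}; register 2 → {j, m, e, b, i, k}; register 3 → {h}. Each listed conflict is separated.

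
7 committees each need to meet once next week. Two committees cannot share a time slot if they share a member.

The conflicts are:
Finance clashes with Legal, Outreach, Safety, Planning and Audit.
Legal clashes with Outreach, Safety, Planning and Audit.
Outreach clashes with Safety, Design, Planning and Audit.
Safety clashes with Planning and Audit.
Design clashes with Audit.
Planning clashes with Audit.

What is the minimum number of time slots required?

6

Finance, Legal, Outreach, Safety, Planning, Audit are mutually in conflict, so at least 6 time slots are needed.
A valid assignment using 6 time slots: Finance=3, Legal=6, Outreach=1, Safety=5, Design=3, Planning=4, Audit=2. Each listed conflict is separated.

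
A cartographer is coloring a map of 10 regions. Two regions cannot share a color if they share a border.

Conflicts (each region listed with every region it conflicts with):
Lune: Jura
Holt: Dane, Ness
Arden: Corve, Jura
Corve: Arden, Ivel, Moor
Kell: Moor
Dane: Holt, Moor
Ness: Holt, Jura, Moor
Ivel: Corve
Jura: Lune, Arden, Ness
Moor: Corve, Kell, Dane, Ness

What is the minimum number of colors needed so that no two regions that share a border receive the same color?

The cycle Jura-Arden-Corve-Moor-Ness-Jura has odd length 5, so it cannot be 2-colored; at least 3 colors are needed.
3 colors suffice: color 1 → {Holt, Ivel, Jura, Moor}; color 2 → {Lune, Corve, Kell, Dane, Ness}; color 3 → {Arden}. Every pair that conflicts lands in different colors.

3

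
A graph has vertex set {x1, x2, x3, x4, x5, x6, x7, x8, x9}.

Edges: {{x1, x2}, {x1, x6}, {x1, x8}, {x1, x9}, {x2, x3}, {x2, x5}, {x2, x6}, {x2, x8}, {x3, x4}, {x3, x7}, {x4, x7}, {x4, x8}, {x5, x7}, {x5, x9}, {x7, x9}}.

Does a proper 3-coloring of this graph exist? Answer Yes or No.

Yes

The chromatic number is 3. x3, x4, x7 form a triangle, so at least 3 colors are needed.
3 colors suffice: x1=blue, x2=red, x3=green, x4=blue, x5=blue, x6=green, x7=red, x8=green, x9=green.
That is already a proper 3-coloring.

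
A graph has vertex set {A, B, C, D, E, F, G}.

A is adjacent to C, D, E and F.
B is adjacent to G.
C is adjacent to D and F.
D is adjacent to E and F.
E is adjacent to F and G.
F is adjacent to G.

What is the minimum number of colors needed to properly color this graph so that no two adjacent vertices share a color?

A, C, D, F form a clique, so at least 4 colors are needed.
4 colors suffice: color 1 → {B, F}; color 2 → {D, G}; color 3 → {C, E}; color 4 → {A}. Each edge has distinct colors on its endpoints.

4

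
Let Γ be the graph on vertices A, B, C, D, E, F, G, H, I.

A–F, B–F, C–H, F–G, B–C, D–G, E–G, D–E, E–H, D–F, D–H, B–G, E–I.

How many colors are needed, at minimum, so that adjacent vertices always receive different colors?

D, E, H are pairwise adjacent, so at least 3 colors are needed.
3 colors suffice: color red → {C, E, F}; color blue → {A, B, D, I}; color green → {G, H}. Each edge has distinct colors on its endpoints.

3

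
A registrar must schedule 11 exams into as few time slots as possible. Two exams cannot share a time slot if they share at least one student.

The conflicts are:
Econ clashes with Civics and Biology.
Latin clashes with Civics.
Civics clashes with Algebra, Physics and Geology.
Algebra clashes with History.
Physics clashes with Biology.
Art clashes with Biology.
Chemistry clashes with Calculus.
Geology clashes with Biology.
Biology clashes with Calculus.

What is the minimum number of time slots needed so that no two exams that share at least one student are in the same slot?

Civics and Geology conflict, so at least 2 time slots are needed.
2 time slots suffice: time slot 1 → {Civics, Chemistry, History, Biology}; time slot 2 → {Econ, Latin, Algebra, Physics, Art, Geology, Calculus}. Every pair that conflicts lands in different time slots.

2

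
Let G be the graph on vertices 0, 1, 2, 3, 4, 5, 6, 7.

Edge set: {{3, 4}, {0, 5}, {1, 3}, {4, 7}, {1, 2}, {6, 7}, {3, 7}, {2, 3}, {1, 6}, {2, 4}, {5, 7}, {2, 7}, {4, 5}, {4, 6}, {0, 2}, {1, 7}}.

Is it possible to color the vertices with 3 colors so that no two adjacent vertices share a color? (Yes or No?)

No

1, 2, 3, 7 are mutually adjacent (a clique of size 4), so at least 4 colors are needed.
So 3 colors are not enough.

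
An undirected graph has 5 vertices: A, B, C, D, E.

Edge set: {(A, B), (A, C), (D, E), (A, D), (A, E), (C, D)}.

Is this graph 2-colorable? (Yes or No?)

No

A, C, D are mutually adjacent, so at least 3 colors are needed.
So 2 colors are not enough.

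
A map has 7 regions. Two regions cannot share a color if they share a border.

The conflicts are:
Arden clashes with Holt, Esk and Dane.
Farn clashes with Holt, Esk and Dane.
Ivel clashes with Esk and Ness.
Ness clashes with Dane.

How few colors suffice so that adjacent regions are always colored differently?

3

The cycle Ness-Ivel-Esk-Arden-Dane-Ness has odd length 5, so it cannot be 2-colored; at least 3 colors are needed.
A valid assignment using 3 colors: Arden=2, Farn=2, Ivel=2, Holt=1, Esk=1, Ness=3, Dane=1. No two conflicting regions share a color.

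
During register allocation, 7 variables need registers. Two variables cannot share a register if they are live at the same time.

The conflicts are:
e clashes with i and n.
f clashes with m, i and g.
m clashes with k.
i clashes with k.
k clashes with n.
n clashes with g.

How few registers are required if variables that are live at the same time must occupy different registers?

The cycle n-k-i-f-g-n has odd length 5, so it cannot be 2-colored; at least 3 registers are needed.
3 registers suffice: register 1 → {m, i, n}; register 2 → {e, f, k}; register 3 → {g}. No two conflicting variables share a register.

3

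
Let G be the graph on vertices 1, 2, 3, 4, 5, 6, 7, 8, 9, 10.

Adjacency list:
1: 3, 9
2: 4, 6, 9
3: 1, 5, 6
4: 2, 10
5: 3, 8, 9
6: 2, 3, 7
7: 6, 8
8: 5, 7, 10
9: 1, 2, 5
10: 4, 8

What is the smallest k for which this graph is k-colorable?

3

The cycle 6-2-9-5-3-6 has odd length 5, so it cannot be 2-colored; at least 3 colors are needed.
3 colors suffice: color red → {4, 6, 8, 9}; color blue → {1, 2, 5, 7, 10}; color green → {3}. Each edge has distinct colors on its endpoints.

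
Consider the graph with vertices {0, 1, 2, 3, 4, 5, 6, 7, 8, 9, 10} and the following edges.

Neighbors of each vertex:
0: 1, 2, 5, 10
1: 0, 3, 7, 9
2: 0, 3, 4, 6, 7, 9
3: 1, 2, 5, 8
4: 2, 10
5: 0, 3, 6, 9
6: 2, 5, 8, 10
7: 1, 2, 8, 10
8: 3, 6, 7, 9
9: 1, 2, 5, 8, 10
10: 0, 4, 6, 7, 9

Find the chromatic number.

2

0 and 1 are adjacent, so at least 2 colors are needed.
2 colors suffice: 0=b, 1=a, 2=a, 3=b, 4=b, 5=a, 6=b, 7=b, 8=a, 9=b, 10=a. Each edge has distinct colors on its endpoints.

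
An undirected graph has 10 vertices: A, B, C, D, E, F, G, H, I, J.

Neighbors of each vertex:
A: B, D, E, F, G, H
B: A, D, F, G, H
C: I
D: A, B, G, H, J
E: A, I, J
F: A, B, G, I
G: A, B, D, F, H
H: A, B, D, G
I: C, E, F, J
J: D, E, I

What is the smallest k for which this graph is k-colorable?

A, B, D, G, H are pairwise adjacent (a clique of size 5), so at least 5 colors are needed.
A valid assignment using 5 colors: A=1, B=3, C=2, D=4, E=3, F=4, G=2, H=5, I=1, J=2. No two adjacent vertices share a color.

5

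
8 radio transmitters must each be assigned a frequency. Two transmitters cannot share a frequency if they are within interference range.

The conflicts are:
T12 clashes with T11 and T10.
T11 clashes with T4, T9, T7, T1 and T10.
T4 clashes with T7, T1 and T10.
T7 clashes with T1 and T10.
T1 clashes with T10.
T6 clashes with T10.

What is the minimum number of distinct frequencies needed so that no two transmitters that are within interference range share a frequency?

5

T11, T4, T7, T1, T10 all conflict with each other, so at least 5 frequencies are needed.
5 frequencies suffice: frequency 1 → {T11, T6}; frequency 2 → {T9, T10}; frequency 3 → {T12, T7}; frequency 4 → {T4}; frequency 5 → {T1}. No two conflicting transmitters share a frequency.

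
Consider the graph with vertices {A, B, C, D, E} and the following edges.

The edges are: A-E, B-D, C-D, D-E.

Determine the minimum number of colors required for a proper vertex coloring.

2

B and D are adjacent, so at least 2 colors are needed.
2 colors suffice: color 1 → {A, D}; color 2 → {B, C, E}. Every edge joins two different colors.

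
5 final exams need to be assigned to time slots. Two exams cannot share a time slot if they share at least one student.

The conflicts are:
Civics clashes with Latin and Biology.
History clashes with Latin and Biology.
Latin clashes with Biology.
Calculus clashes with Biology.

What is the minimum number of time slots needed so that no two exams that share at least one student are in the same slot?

Civics, Latin, Biology all conflict with each other, so at least 3 time slots are needed.
A valid assignment using 3 time slots: Civics=3, History=3, Latin=2, Calculus=2, Biology=1. No two conflicting exams share a time slot.

3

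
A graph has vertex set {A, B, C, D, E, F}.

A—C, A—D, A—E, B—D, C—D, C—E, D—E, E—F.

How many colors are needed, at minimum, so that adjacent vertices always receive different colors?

4

A, C, D, E are mutually adjacent (a clique of size 4), so at least 4 colors are needed.
4 colors suffice: color red → {D, F}; color blue → {B, E}; color green → {C}; color yellow → {A}. No two adjacent vertices share a color.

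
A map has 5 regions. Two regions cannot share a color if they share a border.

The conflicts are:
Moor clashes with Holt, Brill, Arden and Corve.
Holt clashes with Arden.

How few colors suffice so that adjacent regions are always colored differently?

3

Moor, Holt, Arden are mutually in conflict, so at least 3 colors are needed.
3 colors suffice: color 1 → {Moor}; color 2 → {Brill, Arden, Corve}; color 3 → {Holt}. Every pair that conflicts lands in different colors.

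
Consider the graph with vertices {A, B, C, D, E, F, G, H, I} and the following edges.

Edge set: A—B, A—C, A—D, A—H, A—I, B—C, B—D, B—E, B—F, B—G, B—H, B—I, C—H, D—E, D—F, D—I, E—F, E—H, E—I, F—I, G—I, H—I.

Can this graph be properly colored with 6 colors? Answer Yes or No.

The chromatic number is 5. B, D, E, F, I are pairwise adjacent (a clique of size 5), so at least 5 colors are needed.
One proper 5-coloring: A=4, B=1, C=2, D=3, E=4, F=5, G=3, H=3, I=2.
Since 6 ≥ 5, a proper 6-coloring certainly exists.

Yes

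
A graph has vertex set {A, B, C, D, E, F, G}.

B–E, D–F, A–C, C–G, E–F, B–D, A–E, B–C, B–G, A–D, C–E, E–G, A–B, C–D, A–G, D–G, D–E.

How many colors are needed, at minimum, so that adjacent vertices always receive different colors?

A, B, C, D, E, G are mutually adjacent (a clique of size 6), so at least 6 colors are needed.
6 colors suffice: color 1 → {E}; color 2 → {D}; color 3 → {A, F}; color 4 → {B}; color 5 → {G}; color 6 → {C}. No two adjacent vertices share a color.

6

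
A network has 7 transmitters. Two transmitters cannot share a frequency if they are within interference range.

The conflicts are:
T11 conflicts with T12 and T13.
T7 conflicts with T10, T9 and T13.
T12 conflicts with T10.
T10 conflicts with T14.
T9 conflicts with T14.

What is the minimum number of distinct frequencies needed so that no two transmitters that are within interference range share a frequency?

3

The cycle T13-T7-T10-T12-T11-T13 has odd length 5, so it cannot be 2-colored; at least 3 frequencies are needed.
3 frequencies suffice: frequency 1 → {T10, T9, T13}; frequency 2 → {T11, T7, T14}; frequency 3 → {T12}. No two conflicting transmitters share a frequency.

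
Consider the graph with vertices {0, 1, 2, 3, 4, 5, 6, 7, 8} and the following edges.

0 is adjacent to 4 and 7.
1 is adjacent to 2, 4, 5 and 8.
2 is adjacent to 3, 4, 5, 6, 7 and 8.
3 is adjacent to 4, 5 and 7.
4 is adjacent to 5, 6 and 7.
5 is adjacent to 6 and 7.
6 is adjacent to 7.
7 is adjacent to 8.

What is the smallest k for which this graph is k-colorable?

2, 3, 4, 5, 7 are mutually adjacent (a clique of size 5), so at least 5 colors are needed.
5 colors suffice: color a → {4, 8}; color b → {1, 7}; color c → {0, 2}; color d → {5}; color e → {3, 6}. Each edge has distinct colors on its endpoints.

5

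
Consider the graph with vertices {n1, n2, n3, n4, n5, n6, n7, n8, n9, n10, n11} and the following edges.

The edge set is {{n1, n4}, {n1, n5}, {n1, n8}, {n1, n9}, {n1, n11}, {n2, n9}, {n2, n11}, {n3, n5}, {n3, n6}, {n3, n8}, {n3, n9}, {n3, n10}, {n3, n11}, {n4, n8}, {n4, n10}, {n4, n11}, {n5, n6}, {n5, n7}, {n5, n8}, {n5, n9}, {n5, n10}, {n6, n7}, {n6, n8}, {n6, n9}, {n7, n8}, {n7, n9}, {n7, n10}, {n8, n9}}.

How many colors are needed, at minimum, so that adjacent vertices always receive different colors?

n5, n6, n7, n8, n9 are mutually adjacent (a clique of size 5), so at least 5 colors are needed.
One proper 5-coloring: n1=yellow, n2=blue, n3=yellow, n4=green, n5=red, n6=purple, n7=yellow, n8=blue, n9=green, n10=blue, n11=red. Every edge joins two different colors.

5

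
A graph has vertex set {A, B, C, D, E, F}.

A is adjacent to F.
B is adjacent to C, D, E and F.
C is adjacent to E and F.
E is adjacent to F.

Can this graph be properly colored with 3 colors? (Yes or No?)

B, C, E, F are pairwise adjacent (a clique of size 4), so at least 4 colors are needed.
So 3 colors are not enough.

No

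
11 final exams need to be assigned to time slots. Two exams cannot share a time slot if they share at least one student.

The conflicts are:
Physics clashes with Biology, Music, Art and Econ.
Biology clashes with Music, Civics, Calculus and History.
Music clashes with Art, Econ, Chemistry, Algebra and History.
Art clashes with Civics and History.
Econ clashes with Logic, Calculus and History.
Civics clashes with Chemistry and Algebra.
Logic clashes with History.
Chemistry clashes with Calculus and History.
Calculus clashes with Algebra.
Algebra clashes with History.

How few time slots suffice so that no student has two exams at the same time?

Econ, Logic, History pairwise conflict, so at least 3 time slots are needed.
3 time slots suffice: Physics=1, Biology=3, Music=2, Art=3, Econ=3, Civics=1, Logic=2, Chemistry=3, Calculus=1, Algebra=3, History=1. Each listed conflict is separated.

3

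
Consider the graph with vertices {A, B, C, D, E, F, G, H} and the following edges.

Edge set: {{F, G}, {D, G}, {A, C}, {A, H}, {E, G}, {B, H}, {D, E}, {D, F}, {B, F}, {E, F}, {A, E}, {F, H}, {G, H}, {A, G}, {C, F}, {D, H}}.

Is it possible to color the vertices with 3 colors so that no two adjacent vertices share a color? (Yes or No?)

D, E, F, G are pairwise adjacent (a clique of size 4), so at least 4 colors are needed.
So 3 colors are not enough.

No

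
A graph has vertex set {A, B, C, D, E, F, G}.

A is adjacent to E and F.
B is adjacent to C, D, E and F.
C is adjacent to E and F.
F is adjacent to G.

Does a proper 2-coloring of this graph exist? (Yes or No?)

B, C, E are mutually adjacent, so at least 3 colors are needed.
So 2 colors are not enough.

No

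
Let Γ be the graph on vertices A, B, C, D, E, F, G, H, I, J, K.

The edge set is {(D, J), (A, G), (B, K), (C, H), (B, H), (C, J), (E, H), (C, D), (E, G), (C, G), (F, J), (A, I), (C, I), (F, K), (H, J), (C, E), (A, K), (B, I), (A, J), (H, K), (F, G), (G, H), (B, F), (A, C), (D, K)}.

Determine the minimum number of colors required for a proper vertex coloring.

4

C, E, G, H are mutually adjacent (a clique of size 4), so at least 4 colors are needed.
4 colors suffice: color red → {C, K}; color blue → {A, D, F, H}; color green → {B, G, J}; color yellow → {E, I}. Each edge has distinct colors on its endpoints.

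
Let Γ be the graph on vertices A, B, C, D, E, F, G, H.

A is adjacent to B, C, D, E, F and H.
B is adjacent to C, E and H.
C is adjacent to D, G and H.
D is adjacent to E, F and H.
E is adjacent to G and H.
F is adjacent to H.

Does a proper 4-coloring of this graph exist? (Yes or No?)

Yes

The chromatic number is 4. A, C, D, H are mutually adjacent (a clique of size 4), so at least 4 colors are needed.
4 colors suffice: color 1 → {A, G}; color 2 → {H}; color 3 → {C, E, F}; color 4 → {B, D}.
That is already a proper 4-coloring.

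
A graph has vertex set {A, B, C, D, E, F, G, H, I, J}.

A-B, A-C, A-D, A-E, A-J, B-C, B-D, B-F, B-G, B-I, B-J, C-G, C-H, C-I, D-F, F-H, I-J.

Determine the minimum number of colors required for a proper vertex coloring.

3

B, C, G are pairwise adjacent, so at least 3 colors are needed.
One proper 3-coloring: A=3, B=1, C=2, D=2, E=1, F=3, G=3, H=1, I=3, J=2. Every edge joins two different colors.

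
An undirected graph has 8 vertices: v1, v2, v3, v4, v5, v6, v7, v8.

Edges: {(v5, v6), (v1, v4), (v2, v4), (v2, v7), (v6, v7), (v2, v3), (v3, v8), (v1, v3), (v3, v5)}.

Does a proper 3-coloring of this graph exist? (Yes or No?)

The chromatic number is 3. The cycle v7-v2-v3-v5-v6-v7 has odd length 5, so it cannot be 2-colored; at least 3 colors are needed.
A valid assignment using 3 colors: v1=2, v2=2, v3=1, v4=1, v5=2, v6=1, v7=3, v8=2.
That is already a proper 3-coloring.

Yes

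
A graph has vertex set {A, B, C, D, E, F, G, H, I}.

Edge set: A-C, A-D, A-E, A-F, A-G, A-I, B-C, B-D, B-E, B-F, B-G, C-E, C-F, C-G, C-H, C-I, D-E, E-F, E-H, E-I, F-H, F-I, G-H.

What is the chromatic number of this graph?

A, C, E, F, I are pairwise adjacent (a clique of size 5), so at least 5 colors are needed.
5 colors suffice: color 1 → {E, G}; color 2 → {C, D}; color 3 → {A, B, H}; color 4 → {F}; color 5 → {I}. Every edge joins two different colors.

5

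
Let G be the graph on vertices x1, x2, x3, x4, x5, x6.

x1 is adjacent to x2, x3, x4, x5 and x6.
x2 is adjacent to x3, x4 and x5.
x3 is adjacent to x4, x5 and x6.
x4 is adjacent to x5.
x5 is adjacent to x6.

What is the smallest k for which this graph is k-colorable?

x1, x2, x3, x4, x5 are mutually adjacent (a clique of size 5), so at least 5 colors are needed.
5 colors suffice: color 1 → {x5}; color 2 → {x1}; color 3 → {x3}; color 4 → {x4, x6}; color 5 → {x2}. Each edge has distinct colors on its endpoints.

5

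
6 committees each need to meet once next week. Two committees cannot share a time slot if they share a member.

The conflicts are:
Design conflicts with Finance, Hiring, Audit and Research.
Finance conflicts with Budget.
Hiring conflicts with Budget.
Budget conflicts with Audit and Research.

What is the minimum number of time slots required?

2

Design and Research conflict, so at least 2 time slots are needed.
2 time slots suffice: time slot 1 → {Design, Budget}; time slot 2 → {Finance, Hiring, Audit, Research}. Each listed conflict is separated.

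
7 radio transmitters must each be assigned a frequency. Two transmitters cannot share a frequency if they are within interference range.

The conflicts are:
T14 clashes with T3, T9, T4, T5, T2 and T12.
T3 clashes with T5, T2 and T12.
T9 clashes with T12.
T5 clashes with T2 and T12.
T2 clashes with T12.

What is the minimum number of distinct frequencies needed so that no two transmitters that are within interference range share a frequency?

5

T14, T3, T5, T2, T12 all conflict with each other, so at least 5 frequencies are needed.
A valid assignment using 5 frequencies: T14=1, T3=5, T9=3, T4=2, T5=3, T2=4, T12=2. Each listed conflict is separated.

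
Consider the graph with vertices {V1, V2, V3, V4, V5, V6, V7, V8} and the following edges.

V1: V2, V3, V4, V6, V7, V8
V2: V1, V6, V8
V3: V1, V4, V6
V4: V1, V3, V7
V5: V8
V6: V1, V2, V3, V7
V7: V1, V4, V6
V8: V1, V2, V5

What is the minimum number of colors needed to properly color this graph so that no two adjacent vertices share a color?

3

V1, V2, V8 are mutually adjacent, so at least 3 colors are needed.
3 colors suffice: color 1 → {V1, V5}; color 2 → {V4, V6, V8}; color 3 → {V2, V3, V7}. No two adjacent vertices share a color.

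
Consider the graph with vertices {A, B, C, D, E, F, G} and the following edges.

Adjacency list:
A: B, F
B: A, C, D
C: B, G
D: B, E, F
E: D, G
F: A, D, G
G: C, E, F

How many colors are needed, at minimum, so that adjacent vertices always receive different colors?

The cycle G-F-A-B-C-G has odd length 5, so it cannot be 2-colored; at least 3 colors are needed.
3 colors suffice: color red → {A, D, G}; color blue → {B, E, F}; color green → {C}. Each edge has distinct colors on its endpoints.

3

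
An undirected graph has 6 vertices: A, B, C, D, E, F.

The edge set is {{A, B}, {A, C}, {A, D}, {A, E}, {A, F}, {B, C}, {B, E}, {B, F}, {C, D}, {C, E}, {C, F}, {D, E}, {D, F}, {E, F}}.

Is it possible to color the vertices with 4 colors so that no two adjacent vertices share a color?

No

A, C, D, E, F form a clique, so at least 5 colors are needed.
So 4 colors are not enough.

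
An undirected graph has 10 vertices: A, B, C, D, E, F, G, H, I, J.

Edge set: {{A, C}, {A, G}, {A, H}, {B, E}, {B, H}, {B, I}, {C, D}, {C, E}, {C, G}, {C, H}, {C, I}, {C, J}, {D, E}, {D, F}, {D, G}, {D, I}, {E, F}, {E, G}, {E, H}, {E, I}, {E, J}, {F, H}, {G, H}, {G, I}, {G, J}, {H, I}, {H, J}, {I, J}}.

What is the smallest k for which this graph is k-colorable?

C, E, G, H, I, J are pairwise adjacent (a clique of size 6), so at least 6 colors are needed.
A valid assignment using 6 colors: A=2, B=4, C=5, D=1, E=2, F=3, G=4, H=1, I=3, J=6. Every edge joins two different colors.

6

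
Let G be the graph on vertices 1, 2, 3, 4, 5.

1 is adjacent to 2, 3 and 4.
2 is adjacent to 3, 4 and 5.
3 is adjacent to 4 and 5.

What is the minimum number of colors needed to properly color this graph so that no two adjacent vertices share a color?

1, 2, 3, 4 are pairwise adjacent (a clique of size 4), so at least 4 colors are needed.
4 colors suffice: color red → {2}; color blue → {3}; color green → {1, 5}; color yellow → {4}. Every edge joins two different colors.

4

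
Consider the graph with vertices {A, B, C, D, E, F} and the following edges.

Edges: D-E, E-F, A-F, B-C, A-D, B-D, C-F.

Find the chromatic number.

The cycle E-D-B-C-F-E has odd length 5, so it cannot be 2-colored; at least 3 colors are needed.
One proper 3-coloring: A=blue, B=blue, C=green, D=red, E=blue, F=red. Each edge has distinct colors on its endpoints.

3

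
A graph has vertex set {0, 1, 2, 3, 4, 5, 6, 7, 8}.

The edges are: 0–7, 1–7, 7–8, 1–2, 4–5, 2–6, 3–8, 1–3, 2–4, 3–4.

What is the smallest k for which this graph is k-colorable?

3 and 4 are adjacent, so at least 2 colors are needed.
2 colors suffice: color a → {2, 3, 5, 7}; color b → {0, 1, 4, 6, 8}. No two adjacent vertices share a color.

2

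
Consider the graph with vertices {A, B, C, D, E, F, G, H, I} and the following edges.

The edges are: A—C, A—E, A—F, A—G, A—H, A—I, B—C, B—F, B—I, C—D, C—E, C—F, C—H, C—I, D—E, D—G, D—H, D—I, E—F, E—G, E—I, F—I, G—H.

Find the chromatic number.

5

A, C, E, F, I are mutually adjacent (a clique of size 5), so at least 5 colors are needed.
5 colors suffice: color 1 → {C, G}; color 2 → {B, E, H}; color 3 → {I}; color 4 → {A, D}; color 5 → {F}. Every edge joins two different colors.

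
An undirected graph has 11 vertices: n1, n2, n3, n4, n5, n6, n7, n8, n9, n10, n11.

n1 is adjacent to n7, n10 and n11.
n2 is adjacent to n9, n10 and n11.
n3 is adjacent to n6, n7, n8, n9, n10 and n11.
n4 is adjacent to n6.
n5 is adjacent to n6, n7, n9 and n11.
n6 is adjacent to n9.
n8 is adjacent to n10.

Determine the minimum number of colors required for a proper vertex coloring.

3

n5, n6, n9 are mutually adjacent, so at least 3 colors are needed.
3 colors suffice: n1=1, n2=1, n3=1, n4=1, n5=1, n6=2, n7=2, n8=3, n9=3, n10=2, n11=2. Every edge joins two different colors.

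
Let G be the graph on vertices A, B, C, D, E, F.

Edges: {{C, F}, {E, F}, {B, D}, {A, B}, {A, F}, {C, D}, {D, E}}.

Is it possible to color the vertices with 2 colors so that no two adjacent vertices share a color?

The cycle B-D-E-F-A-B has odd length 5, so it cannot be 2-colored; at least 3 colors are needed.
So 2 colors are not enough.

No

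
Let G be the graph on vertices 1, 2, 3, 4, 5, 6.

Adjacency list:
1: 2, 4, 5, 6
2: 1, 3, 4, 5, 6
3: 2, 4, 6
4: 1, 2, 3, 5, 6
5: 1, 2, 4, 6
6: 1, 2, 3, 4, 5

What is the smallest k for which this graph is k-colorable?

5

1, 2, 4, 5, 6 are pairwise adjacent (a clique of size 5), so at least 5 colors are needed.
One proper 5-coloring: 1=purple, 2=red, 3=yellow, 4=green, 5=yellow, 6=blue. No two adjacent vertices share a color.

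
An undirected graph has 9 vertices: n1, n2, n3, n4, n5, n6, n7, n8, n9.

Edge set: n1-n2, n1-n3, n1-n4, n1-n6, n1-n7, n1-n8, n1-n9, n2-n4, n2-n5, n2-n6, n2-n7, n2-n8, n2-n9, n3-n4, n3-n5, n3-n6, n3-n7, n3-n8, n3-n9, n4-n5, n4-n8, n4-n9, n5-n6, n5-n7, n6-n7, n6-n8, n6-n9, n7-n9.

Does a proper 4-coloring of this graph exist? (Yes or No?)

n1, n3, n6, n7, n9 are pairwise adjacent (a clique of size 5), so at least 5 colors are needed.
So 4 colors are not enough.

No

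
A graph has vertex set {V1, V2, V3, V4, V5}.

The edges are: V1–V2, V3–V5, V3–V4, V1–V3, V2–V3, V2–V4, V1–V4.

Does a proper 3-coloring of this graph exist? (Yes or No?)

V1, V2, V3, V4 form a clique, so at least 4 colors are needed.
So 3 colors are not enough.

No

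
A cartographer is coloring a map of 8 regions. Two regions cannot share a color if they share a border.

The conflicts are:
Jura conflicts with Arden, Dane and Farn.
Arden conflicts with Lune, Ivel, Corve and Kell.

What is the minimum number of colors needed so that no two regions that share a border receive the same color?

2

Jura and Farn conflict, so at least 2 colors are needed.
2 colors suffice: color 1 → {Arden, Dane, Farn}; color 2 → {Jura, Lune, Ivel, Corve, Kell}. Each listed conflict is separated.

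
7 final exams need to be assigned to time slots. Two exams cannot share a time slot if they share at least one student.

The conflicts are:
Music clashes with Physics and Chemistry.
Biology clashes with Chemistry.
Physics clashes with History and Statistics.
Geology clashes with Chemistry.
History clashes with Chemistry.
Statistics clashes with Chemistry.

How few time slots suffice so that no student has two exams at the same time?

Geology and Chemistry conflict, so at least 2 time slots are needed.
A valid assignment using 2 time slots: Music=2, Biology=2, Physics=1, Geology=2, History=2, Statistics=2, Chemistry=1. No two conflicting exams share a time slot.

2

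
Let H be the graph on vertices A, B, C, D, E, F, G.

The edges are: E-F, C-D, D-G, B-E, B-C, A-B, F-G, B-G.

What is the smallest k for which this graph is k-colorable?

A and B are adjacent, so at least 2 colors are needed.
A valid assignment using 2 colors: A=blue, B=red, C=blue, D=red, E=blue, F=red, G=blue. No two adjacent vertices share a color.

2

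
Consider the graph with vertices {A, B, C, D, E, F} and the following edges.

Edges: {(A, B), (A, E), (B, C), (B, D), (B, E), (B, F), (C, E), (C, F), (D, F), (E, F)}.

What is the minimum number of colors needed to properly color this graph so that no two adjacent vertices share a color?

B, C, E, F form a clique, so at least 4 colors are needed.
4 colors suffice: color 1 → {B}; color 2 → {A, F}; color 3 → {D, E}; color 4 → {C}. No two adjacent vertices share a color.

4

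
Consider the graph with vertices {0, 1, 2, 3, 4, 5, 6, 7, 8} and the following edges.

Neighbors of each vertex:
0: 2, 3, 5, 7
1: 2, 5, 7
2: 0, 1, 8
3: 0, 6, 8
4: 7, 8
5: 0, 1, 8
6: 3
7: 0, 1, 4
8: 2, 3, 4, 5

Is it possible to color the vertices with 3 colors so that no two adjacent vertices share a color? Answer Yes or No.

The chromatic number is 3. The cycle 4-8-5-1-7-4 has odd length 5, so it cannot be 2-colored; at least 3 colors are needed.
A valid assignment using 3 colors: 0=red, 1=red, 2=blue, 3=blue, 4=green, 5=blue, 6=red, 7=blue, 8=red.
That is already a proper 3-coloring.

Yes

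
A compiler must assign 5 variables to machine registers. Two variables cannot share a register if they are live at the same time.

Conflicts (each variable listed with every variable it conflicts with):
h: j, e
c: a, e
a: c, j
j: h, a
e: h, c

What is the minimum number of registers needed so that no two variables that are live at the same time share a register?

The cycle j-h-e-c-a-j has odd length 5, so it cannot be 2-colored; at least 3 registers are needed.
3 registers suffice: register 1 → {j, e}; register 2 → {h, a}; register 3 → {c}. Every pair that conflicts lands in different registers.

3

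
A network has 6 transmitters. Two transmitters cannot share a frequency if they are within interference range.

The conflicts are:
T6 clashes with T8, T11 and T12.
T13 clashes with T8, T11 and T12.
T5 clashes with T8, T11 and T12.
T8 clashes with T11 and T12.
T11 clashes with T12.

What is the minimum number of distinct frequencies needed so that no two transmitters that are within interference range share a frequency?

4

T5, T8, T11, T12 all conflict with each other, so at least 4 frequencies are needed.
Using 4 frequencies: T6=4, T13=4, T5=4, T8=1, T11=3, T12=2. Each listed conflict is separated.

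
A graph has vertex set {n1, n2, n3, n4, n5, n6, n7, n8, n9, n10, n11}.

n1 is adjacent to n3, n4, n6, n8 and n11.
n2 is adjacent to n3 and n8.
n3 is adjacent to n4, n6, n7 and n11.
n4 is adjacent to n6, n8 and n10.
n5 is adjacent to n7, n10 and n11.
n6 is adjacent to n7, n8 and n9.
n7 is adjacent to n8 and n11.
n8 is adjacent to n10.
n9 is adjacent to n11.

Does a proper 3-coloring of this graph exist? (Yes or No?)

No

n1, n3, n4, n6 form a clique, so at least 4 colors are needed.
So 3 colors are not enough.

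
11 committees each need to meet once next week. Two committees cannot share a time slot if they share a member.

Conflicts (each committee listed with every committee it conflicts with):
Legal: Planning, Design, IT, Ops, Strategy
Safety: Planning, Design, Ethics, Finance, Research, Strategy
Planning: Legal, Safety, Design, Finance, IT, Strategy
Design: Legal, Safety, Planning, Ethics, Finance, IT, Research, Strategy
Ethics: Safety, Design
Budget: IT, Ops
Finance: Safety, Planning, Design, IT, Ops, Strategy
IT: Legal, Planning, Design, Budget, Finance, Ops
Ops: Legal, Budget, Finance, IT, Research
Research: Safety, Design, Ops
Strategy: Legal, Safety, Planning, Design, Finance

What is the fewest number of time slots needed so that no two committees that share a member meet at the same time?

Safety, Planning, Design, Finance, Strategy are mutually in conflict, so at least 5 time slots are needed.
5 time slots suffice: Legal=3, Safety=2, Planning=4, Design=1, Ethics=3, Budget=3, Finance=3, IT=2, Ops=1, Research=3, Strategy=5. Each listed conflict is separated.

5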